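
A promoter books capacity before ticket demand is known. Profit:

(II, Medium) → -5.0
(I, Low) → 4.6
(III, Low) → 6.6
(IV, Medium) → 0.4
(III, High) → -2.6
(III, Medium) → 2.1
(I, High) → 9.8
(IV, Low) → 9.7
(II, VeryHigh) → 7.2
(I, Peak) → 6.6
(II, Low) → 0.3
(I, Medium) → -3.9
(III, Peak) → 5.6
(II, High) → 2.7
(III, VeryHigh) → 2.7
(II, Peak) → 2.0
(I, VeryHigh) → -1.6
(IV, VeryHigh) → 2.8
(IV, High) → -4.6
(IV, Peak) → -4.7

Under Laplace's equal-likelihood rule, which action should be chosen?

I

Row averages: I=3.1, II=1.44, III=2.88, IV=0.72
Highest average = 3.1 → I.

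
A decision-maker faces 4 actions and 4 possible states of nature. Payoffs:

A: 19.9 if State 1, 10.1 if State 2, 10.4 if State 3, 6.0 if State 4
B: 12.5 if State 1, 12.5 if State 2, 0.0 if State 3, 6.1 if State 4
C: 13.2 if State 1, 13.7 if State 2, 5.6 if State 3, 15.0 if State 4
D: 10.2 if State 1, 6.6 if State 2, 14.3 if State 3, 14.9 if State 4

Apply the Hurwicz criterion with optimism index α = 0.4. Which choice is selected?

A: 0.4·19.9 + 0.6·6.0 = 11.56
B: 0.4·12.5 + 0.6·0.0 = 5
C: 0.4·15.0 + 0.6·5.6 = 9.36
D: 0.4·14.9 + 0.6·6.6 = 9.92
Highest Hurwicz score = 11.56 → A.

A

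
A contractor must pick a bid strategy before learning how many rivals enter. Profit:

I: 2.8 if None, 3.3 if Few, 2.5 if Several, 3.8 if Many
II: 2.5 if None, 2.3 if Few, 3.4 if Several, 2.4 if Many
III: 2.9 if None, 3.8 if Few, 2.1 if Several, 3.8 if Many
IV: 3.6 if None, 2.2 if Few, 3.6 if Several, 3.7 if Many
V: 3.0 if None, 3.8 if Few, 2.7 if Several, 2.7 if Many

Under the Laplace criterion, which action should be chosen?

Row averages: I=3.1, II=2.65, III=3.15, IV=3.275, V=3.05
Highest average = 3.275 → IV.

IV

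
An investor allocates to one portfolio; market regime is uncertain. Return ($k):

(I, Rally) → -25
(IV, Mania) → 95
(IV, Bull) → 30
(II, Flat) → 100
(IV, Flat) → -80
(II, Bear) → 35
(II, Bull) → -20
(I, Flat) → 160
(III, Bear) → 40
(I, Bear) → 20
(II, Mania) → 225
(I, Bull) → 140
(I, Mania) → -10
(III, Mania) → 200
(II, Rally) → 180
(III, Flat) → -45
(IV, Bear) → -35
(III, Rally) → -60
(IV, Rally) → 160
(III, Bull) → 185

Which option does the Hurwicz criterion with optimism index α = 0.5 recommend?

II

I: 0.5·160 + 0.5·(-25) = 67.5
II: 0.5·225 + 0.5·(-20) = 102.5
III: 0.5·200 + 0.5·(-60) = 70
IV: 0.5·160 + 0.5·(-80) = 40
Highest Hurwicz score = 102.5 → II.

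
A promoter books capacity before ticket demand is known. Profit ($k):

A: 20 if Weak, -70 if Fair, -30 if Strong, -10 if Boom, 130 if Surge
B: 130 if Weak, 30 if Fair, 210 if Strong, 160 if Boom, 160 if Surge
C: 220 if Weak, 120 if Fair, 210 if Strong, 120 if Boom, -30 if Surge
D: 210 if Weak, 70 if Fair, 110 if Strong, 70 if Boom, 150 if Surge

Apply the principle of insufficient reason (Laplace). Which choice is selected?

B

Row averages: A=8, B=138, C=128, D=122
Highest average = 138 → B.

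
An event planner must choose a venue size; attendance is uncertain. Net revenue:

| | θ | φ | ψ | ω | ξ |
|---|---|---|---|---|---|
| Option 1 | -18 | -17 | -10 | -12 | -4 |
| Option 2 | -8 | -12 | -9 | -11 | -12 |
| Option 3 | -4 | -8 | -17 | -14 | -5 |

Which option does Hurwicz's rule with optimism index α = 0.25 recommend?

Option 2

Option 1: 0.25·(-4) + 0.75·(-18) = -14.5
Option 2: 0.25·(-8) + 0.75·(-12) = -11
Option 3: 0.25·(-4) + 0.75·(-17) = -13.75
Highest Hurwicz score = -11 → Option 2.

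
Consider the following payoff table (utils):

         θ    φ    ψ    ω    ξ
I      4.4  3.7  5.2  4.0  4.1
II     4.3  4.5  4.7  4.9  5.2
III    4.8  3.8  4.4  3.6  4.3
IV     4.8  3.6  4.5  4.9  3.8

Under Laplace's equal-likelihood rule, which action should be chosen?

Row averages: I=4.28, II=4.72, III=4.18, IV=4.32
Highest average = 4.72 → II.

II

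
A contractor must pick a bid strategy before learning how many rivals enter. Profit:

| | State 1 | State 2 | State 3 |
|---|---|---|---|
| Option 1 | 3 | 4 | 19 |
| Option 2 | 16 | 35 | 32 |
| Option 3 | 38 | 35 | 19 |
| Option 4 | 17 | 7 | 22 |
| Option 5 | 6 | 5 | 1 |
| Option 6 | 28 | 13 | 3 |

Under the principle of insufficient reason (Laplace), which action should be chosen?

Option 3

Row averages: Option 1=26/3, Option 2=83/3, Option 3=92/3, Option 4=46/3, Option 5=4, Option 6=44/3
Highest average = 92/3 → Option 3.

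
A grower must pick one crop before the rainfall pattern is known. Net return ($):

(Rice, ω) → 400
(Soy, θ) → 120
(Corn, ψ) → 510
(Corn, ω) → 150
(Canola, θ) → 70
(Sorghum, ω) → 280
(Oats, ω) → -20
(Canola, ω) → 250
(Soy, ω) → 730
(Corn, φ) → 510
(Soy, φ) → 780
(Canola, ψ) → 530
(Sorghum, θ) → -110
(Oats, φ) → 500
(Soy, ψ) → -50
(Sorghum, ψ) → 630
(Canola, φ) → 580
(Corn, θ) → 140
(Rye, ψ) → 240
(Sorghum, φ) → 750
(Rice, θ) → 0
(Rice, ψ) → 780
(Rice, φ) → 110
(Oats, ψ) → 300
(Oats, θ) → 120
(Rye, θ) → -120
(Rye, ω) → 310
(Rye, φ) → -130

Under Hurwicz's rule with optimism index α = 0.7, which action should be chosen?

Rice

Oats: 0.7·500 + 0.3·(-20) = 344
Soy: 0.7·780 + 0.3·(-50) = 531
Rye: 0.7·310 + 0.3·(-130) = 178
Canola: 0.7·580 + 0.3·70 = 427
Corn: 0.7·510 + 0.3·140 = 399
Sorghum: 0.7·750 + 0.3·(-110) = 492
Rice: 0.7·780 + 0.3·0 = 546
Highest Hurwicz score = 546 → Rice.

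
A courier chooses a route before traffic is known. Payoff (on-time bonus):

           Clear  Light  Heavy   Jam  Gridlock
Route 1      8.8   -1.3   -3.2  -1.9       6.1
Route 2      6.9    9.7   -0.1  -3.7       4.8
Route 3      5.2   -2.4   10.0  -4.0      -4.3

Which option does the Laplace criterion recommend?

Route 2

Row averages: Route 1=1.7, Route 2=3.52, Route 3=0.9
Highest average = 3.52 → Route 2.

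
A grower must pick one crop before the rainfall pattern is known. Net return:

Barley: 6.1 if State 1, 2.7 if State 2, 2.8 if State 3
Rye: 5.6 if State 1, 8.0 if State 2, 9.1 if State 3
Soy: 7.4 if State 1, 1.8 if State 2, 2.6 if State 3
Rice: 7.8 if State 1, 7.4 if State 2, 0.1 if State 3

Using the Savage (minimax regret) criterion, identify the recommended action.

Rye

Column bests: State 1=7.8, State 2=8.0, State 3=9.1.
Barley regrets: 1.7, 5.3, 6.3 → max 6.3
Rye regrets: 2.2, 0.0, 0.0 → max 2.2
Soy regrets: 0.4, 6.2, 6.5 → max 6.5
Rice regrets: 0.0, 0.6, 9.0 → max 9.0
Smallest max regret = 2.2 → Rye.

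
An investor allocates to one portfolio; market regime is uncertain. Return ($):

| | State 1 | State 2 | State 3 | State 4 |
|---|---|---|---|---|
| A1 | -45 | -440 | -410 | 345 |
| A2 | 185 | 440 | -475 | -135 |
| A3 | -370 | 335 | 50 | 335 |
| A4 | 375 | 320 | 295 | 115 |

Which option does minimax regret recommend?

A4

Column bests: State 1=375, State 2=440, State 3=295, State 4=345.
A1 regrets: 420, 880, 705, 0 → max 880
A2 regrets: 190, 0, 770, 480 → max 770
A3 regrets: 745, 105, 245, 10 → max 745
A4 regrets: 0, 120, 0, 230 → max 230
Smallest max regret = 230 → A4.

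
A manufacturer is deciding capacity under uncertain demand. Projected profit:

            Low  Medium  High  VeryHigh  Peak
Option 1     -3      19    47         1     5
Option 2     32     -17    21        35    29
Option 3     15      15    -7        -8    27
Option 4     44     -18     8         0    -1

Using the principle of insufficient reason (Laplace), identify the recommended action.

Row averages: Option 1=13.8, Option 2=20, Option 3=8.4, Option 4=6.6
Highest average = 20 → Option 2.

Option 2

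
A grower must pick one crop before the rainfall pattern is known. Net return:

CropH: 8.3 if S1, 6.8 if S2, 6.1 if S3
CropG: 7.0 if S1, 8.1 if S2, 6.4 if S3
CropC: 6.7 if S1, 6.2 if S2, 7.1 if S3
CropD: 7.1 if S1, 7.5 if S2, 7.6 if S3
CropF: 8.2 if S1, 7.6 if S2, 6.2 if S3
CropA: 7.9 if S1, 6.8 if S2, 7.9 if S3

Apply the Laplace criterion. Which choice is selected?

Row averages: CropH=106/15, CropG=43/6, CropC=20/3, CropD=7.4, CropF=22/3, CropA=113/15
Highest average = 113/15 → CropA.

CropA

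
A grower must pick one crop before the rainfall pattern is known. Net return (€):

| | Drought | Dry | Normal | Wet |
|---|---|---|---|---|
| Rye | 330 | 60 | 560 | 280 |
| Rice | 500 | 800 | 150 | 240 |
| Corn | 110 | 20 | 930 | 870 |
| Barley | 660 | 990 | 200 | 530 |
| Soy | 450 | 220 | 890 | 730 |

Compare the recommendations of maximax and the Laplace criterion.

maximax → Barley; laplace → Barley (agree)

Row maxima: Rye=560, Rice=800, Corn=930, Barley=990, Soy=890
Best best-case = 990 → Barley.
Row averages: Rye=307.5, Rice=422.5, Corn=482.5, Barley=595, Soy=572.5
Highest average = 595 → Barley.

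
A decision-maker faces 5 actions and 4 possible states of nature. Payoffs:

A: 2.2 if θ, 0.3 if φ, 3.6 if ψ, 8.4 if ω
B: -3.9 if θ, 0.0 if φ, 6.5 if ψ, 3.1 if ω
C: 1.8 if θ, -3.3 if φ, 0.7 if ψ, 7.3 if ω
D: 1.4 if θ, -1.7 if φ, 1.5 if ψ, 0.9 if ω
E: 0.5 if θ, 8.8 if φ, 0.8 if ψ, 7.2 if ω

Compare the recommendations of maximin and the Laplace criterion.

Row minima: A=0.3, B=-3.9, C=-3.3, D=-1.7, E=0.5
Best worst-case = 0.5 → E.
Row averages: A=3.625, B=1.425, C=1.625, D=0.525, E=4.325
Highest average = 4.325 → E.

maximin → E; laplace → E (agree)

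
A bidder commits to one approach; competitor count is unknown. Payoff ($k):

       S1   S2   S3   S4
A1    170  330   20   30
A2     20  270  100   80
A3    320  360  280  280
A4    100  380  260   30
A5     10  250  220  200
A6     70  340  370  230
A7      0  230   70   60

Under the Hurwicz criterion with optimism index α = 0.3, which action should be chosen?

A3

A1: 0.3·330 + 0.7·20 = 113
A2: 0.3·270 + 0.7·20 = 95
A3: 0.3·360 + 0.7·280 = 304
A4: 0.3·380 + 0.7·30 = 135
A5: 0.3·250 + 0.7·10 = 82
A6: 0.3·370 + 0.7·70 = 160
A7: 0.3·230 + 0.7·0 = 69
Highest Hurwicz score = 304 → A3.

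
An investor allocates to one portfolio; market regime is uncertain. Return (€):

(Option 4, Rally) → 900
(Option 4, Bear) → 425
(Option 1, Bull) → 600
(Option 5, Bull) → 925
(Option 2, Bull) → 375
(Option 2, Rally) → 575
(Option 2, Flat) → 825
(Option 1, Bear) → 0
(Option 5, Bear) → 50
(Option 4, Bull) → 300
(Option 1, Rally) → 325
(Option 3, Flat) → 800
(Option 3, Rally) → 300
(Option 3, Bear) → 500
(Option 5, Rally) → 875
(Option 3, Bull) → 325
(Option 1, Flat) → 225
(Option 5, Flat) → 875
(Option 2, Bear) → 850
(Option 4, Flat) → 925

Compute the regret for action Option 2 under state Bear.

0

Best payoff under Bear is 850.
Regret = 850 − 850 = 0.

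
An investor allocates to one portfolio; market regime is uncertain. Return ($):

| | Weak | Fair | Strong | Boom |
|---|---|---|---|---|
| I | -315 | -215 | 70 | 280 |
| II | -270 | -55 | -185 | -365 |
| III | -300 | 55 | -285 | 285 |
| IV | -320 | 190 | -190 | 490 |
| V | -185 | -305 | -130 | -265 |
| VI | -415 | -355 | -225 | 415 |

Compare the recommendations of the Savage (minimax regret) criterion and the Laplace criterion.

Column bests: Weak=-185, Fair=190, Strong=70, Boom=490.
I regrets: 130, 405, 0, 210 → max 405
II regrets: 85, 245, 255, 855 → max 855
III regrets: 115, 135, 355, 205 → max 355
IV regrets: 135, 0, 260, 0 → max 260
V regrets: 0, 495, 200, 755 → max 755
VI regrets: 230, 545, 295, 75 → max 545
Smallest max regret = 260 → IV.
Row averages: I=-45, II=-218.75, III=-61.25, IV=42.5, V=-221.25, VI=-145
Highest average = 42.5 → IV.

minimax regret → IV; laplace → IV (agree)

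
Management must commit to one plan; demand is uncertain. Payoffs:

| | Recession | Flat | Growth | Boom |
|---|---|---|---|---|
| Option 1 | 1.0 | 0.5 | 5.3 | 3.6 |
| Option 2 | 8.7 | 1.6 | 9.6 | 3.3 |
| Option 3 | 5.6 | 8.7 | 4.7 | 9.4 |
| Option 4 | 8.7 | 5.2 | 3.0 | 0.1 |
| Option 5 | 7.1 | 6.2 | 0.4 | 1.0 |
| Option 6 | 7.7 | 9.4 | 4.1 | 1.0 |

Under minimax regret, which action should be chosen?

Option 3

Column bests: Recession=8.7, Flat=9.4, Growth=9.6, Boom=9.4.
Option 1 regrets: 7.7, 8.9, 4.3, 5.8 → max 8.9
Option 2 regrets: 0.0, 7.8, 0.0, 6.1 → max 7.8
Option 3 regrets: 3.1, 0.7, 4.9, 0.0 → max 4.9
Option 4 regrets: 0.0, 4.2, 6.6, 9.3 → max 9.3
Option 5 regrets: 1.6, 3.2, 9.2, 8.4 → max 9.2
Option 6 regrets: 1.0, 0.0, 5.5, 8.4 → max 8.4
Smallest max regret = 4.9 → Option 3.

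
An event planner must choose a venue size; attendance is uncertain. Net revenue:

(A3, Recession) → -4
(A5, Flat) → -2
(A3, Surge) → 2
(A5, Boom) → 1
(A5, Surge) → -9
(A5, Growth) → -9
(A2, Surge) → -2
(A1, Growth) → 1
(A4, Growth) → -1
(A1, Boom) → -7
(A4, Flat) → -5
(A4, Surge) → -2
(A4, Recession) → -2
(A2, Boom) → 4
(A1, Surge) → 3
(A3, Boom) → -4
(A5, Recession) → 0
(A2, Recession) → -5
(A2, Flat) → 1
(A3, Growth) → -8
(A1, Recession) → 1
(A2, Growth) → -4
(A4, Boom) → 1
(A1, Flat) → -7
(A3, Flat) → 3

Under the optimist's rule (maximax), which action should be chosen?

A2

Row maxima: A1=3, A2=4, A3=3, A4=1, A5=1
Best best-case = 4 → A2.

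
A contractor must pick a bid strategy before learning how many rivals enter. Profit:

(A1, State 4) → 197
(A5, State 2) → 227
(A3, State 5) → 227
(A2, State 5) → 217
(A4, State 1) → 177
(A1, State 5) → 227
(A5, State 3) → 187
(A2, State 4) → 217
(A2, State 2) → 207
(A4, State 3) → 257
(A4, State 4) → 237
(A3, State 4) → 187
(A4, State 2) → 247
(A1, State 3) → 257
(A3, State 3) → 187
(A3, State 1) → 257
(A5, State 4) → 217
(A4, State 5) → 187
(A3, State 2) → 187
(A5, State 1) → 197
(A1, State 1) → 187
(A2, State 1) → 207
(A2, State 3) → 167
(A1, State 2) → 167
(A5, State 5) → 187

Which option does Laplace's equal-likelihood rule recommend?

Row averages: A1=207, A2=203, A3=209, A4=221, A5=203
Highest average = 221 → A4.

A4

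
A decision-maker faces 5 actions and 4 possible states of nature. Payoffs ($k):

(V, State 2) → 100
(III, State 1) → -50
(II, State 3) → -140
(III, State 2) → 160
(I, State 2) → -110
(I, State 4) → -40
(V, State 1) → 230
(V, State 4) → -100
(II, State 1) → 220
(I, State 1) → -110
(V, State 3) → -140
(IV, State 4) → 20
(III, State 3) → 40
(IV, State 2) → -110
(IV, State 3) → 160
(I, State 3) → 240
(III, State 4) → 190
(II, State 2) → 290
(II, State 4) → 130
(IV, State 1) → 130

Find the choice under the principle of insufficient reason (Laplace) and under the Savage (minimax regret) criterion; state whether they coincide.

Row averages: I=-5, II=125, III=85, IV=50, V=22.5
Highest average = 125 → II.
Column bests: State 1=230, State 2=290, State 3=240, State 4=190.
I regrets: 340, 400, 0, 230 → max 400
II regrets: 10, 0, 380, 60 → max 380
III regrets: 280, 130, 200, 0 → max 280
IV regrets: 100, 400, 80, 170 → max 400
V regrets: 0, 190, 380, 290 → max 380
Smallest max regret = 280 → III.

laplace → II; minimax regret → III (disagree)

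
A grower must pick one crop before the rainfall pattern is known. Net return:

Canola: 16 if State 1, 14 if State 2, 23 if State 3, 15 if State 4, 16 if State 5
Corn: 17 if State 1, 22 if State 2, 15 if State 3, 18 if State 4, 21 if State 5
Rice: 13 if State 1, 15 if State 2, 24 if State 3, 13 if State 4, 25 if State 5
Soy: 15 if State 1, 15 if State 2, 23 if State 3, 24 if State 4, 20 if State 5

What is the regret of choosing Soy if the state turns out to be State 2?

7

Best payoff under State 2 is 22.
Regret = 22 − 15 = 7.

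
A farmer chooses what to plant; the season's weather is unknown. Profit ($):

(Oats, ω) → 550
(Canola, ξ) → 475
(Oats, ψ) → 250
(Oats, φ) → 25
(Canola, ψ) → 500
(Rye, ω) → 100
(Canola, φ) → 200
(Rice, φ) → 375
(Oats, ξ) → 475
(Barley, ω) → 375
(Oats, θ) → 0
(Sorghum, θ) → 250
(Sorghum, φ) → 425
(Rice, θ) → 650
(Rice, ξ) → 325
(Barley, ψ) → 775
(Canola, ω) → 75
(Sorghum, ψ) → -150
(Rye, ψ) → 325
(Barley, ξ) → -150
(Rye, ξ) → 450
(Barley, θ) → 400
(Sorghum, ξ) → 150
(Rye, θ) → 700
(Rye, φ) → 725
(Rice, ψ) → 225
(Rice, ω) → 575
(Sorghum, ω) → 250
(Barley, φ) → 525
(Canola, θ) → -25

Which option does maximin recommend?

Rice

Row minima: Canola=-25, Oats=0, Rye=100, Barley=-150, Rice=225, Sorghum=-150
Best worst-case = 225 → Rice.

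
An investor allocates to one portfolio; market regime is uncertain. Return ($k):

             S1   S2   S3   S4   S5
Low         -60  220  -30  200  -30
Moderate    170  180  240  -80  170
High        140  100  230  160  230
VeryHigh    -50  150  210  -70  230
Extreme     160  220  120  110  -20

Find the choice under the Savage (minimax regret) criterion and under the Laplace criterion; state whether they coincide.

minimax regret → High; laplace → High (agree)

Column bests: S1=170, S2=220, S3=240, S4=200, S5=230.
Low regrets: 230, 0, 270, 0, 260 → max 270
Moderate regrets: 0, 40, 0, 280, 60 → max 280
High regrets: 30, 120, 10, 40, 0 → max 120
VeryHigh regrets: 220, 70, 30, 270, 0 → max 270
Extreme regrets: 10, 0, 120, 90, 250 → max 250
Smallest max regret = 120 → High.
Row averages: Low=60, Moderate=136, High=172, VeryHigh=94, Extreme=118
Highest average = 172 → High.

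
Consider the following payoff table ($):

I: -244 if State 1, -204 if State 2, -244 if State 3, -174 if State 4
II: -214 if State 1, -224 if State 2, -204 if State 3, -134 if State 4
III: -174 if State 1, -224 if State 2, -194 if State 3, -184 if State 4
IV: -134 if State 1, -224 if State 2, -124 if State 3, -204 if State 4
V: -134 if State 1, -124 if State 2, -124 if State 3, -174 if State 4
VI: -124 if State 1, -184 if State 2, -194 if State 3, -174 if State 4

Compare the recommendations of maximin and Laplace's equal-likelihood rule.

Row minima: I=-244, II=-224, III=-224, IV=-224, V=-174, VI=-194
Best worst-case = -174 → V.
Row averages: I=-216.5, II=-194, III=-194, IV=-171.5, V=-139, VI=-169
Highest average = -139 → V.

maximin → V; laplace → V (agree)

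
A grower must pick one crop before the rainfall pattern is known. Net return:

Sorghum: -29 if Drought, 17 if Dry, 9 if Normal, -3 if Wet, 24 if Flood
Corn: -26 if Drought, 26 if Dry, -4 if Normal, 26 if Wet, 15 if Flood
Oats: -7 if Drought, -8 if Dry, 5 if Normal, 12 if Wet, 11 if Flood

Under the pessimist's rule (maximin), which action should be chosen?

Oats

Row minima: Sorghum=-29, Corn=-26, Oats=-8
Best worst-case = -8 → Oats.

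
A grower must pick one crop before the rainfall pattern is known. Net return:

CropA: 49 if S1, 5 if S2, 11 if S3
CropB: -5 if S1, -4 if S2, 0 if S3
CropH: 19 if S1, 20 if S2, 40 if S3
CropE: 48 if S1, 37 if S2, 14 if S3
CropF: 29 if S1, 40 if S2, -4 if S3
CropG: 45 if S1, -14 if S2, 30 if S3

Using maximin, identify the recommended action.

CropH

Row minima: CropA=5, CropB=-5, CropH=19, CropE=14, CropF=-4, CropG=-14
Best worst-case = 19 → CropH.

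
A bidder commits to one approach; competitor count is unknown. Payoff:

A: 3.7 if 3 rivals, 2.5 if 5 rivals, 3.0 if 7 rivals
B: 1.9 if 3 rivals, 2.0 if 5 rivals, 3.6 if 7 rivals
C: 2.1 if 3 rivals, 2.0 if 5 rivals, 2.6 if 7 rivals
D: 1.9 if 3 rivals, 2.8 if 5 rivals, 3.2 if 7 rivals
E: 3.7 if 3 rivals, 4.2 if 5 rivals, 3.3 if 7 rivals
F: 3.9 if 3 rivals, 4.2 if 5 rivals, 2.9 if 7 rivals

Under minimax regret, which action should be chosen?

Column bests: 3 rivals=3.9, 5 rivals=4.2, 7 rivals=3.6.
A regrets: 0.2, 1.7, 0.6 → max 1.7
B regrets: 2.0, 2.2, 0.0 → max 2.2
C regrets: 1.8, 2.2, 1.0 → max 2.2
D regrets: 2.0, 1.4, 0.4 → max 2.0
E regrets: 0.2, 0.0, 0.3 → max 0.3
F regrets: 0.0, 0.0, 0.7 → max 0.7
Smallest max regret = 0.3 → E.

E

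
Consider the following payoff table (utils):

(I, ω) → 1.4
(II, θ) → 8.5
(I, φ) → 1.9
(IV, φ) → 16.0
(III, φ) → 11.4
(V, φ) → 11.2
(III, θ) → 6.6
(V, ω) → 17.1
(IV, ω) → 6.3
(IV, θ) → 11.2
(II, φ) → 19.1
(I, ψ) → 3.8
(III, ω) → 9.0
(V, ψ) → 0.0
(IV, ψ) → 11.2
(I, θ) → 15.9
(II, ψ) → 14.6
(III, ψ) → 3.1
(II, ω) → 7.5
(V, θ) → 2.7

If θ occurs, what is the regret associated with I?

Best payoff under θ is 15.9.
Regret = 15.9 − 15.9 = 0.0.

0.0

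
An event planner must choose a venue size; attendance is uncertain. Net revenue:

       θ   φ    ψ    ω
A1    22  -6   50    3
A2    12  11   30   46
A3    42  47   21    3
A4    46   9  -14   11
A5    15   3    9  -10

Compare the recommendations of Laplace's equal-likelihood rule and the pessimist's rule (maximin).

laplace → A3; maximin → A2 (disagree)

Row averages: A1=17.25, A2=24.75, A3=28.25, A4=13, A5=4.25
Highest average = 28.25 → A3.
Row minima: A1=-6, A2=11, A3=3, A4=-14, A5=-10
Best worst-case = 11 → A2.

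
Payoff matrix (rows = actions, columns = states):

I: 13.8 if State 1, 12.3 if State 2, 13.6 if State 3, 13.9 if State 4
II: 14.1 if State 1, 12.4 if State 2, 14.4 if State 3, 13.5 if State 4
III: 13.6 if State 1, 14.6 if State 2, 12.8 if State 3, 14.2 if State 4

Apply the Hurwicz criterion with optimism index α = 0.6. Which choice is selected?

III

I: 0.6·13.9 + 0.4·12.3 = 13.26
II: 0.6·14.4 + 0.4·12.4 = 13.6
III: 0.6·14.6 + 0.4·12.8 = 13.88
Highest Hurwicz score = 13.88 → III.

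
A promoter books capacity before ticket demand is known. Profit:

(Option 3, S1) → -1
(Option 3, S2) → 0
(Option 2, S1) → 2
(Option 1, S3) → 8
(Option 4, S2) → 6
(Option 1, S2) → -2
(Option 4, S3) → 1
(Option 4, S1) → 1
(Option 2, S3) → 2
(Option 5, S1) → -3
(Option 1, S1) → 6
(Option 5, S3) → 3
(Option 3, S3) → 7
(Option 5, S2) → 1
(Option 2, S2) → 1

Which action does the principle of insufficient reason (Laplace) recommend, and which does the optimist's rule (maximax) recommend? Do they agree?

Row averages: Option 1=4, Option 2=5/3, Option 3=2, Option 4=8/3, Option 5=1/3
Highest average = 4 → Option 1.
Row maxima: Option 1=8, Option 2=2, Option 3=7, Option 4=6, Option 5=3
Best best-case = 8 → Option 1.

laplace → Option 1; maximax → Option 1 (agree)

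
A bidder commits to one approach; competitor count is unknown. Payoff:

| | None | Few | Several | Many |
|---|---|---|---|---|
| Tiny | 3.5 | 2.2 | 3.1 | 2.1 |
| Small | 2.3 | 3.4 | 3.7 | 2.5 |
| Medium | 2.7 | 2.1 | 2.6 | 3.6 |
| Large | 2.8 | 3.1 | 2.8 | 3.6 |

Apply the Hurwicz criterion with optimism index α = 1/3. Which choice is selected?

Large

Tiny: 1/3·3.5 + 2/3·2.1 = 77/30
Small: 1/3·3.7 + 2/3·2.3 = 83/30
Medium: 1/3·3.6 + 2/3·2.1 = 2.6
Large: 1/3·3.6 + 2/3·2.8 = 46/15
Highest Hurwicz score = 46/15 → Large.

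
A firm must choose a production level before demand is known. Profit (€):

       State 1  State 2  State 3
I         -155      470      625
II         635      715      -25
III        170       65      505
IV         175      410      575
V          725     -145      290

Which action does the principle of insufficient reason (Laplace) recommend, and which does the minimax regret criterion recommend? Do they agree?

Row averages: I=940/3, II=1325/3, III=740/3, IV=1160/3, V=290
Highest average = 1325/3 → II.
Column bests: State 1=725, State 2=715, State 3=625.
I regrets: 880, 245, 0 → max 880
II regrets: 90, 0, 650 → max 650
III regrets: 555, 650, 120 → max 650
IV regrets: 550, 305, 50 → max 550
V regrets: 0, 860, 335 → max 860
Smallest max regret = 550 → IV.

laplace → II; minimax regret → IV (disagree)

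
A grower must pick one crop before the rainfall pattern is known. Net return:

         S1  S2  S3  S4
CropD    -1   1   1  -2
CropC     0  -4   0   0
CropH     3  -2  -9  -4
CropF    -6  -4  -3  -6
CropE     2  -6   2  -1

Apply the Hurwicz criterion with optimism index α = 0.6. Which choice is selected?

CropD: 0.6·1 + 0.4·(-2) = -0.2
CropC: 0.6·0 + 0.4·(-4) = -1.6
CropH: 0.6·3 + 0.4·(-9) = -1.8
CropF: 0.6·(-3) + 0.4·(-6) = -4.2
CropE: 0.6·2 + 0.4·(-6) = -1.2
Highest Hurwicz score = -0.2 → CropD.

CropD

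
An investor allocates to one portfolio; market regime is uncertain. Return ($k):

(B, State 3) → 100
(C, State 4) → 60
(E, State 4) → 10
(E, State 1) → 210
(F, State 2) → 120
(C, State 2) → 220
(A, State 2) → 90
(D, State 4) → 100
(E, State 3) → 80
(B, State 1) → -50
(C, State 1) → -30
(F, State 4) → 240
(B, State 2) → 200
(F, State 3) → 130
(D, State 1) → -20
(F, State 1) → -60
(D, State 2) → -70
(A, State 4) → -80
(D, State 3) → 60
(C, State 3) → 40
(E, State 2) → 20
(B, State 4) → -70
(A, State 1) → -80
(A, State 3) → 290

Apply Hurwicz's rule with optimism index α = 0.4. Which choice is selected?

A: 0.4·290 + 0.6·(-80) = 68
B: 0.4·200 + 0.6·(-70) = 38
C: 0.4·220 + 0.6·(-30) = 70
D: 0.4·100 + 0.6·(-70) = -2
E: 0.4·210 + 0.6·10 = 90
F: 0.4·240 + 0.6·(-60) = 60
Highest Hurwicz score = 90 → E.

E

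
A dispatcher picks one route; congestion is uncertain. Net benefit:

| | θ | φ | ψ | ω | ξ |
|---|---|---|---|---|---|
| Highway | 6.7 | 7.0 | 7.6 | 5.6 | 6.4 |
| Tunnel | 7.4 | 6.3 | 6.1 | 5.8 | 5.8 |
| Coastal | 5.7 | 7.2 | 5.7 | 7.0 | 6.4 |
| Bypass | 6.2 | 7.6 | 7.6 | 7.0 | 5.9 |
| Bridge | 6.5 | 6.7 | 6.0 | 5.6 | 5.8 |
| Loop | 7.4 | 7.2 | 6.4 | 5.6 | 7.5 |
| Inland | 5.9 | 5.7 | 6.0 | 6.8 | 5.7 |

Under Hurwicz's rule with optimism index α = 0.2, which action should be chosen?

Bypass

Highway: 0.2·7.6 + 0.8·5.6 = 6
Tunnel: 0.2·7.4 + 0.8·5.8 = 6.12
Coastal: 0.2·7.2 + 0.8·5.7 = 6
Bypass: 0.2·7.6 + 0.8·5.9 = 6.24
Bridge: 0.2·6.7 + 0.8·5.6 = 5.82
Loop: 0.2·7.5 + 0.8·5.6 = 5.98
Inland: 0.2·6.8 + 0.8·5.7 = 5.92
Highest Hurwicz score = 6.24 → Bypass.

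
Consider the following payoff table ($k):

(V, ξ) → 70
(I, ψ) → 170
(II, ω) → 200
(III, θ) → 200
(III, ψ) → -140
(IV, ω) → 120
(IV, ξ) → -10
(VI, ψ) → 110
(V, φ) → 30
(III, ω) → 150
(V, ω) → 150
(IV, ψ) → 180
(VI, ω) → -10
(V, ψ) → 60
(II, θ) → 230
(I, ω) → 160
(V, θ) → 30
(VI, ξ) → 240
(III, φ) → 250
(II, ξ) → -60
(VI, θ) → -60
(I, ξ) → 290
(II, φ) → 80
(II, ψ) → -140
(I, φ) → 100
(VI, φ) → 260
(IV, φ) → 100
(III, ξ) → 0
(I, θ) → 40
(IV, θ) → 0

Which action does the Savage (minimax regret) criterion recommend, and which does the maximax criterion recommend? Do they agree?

Column bests: θ=230, φ=260, ψ=180, ω=200, ξ=290.
I regrets: 190, 160, 10, 40, 0 → max 190
II regrets: 0, 180, 320, 0, 350 → max 350
III regrets: 30, 10, 320, 50, 290 → max 320
IV regrets: 230, 160, 0, 80, 300 → max 300
V regrets: 200, 230, 120, 50, 220 → max 230
VI regrets: 290, 0, 70, 210, 50 → max 290
Smallest max regret = 190 → I.
Row maxima: I=290, II=230, III=250, IV=180, V=150, VI=260
Best best-case = 290 → I.

minimax regret → I; maximax → I (agree)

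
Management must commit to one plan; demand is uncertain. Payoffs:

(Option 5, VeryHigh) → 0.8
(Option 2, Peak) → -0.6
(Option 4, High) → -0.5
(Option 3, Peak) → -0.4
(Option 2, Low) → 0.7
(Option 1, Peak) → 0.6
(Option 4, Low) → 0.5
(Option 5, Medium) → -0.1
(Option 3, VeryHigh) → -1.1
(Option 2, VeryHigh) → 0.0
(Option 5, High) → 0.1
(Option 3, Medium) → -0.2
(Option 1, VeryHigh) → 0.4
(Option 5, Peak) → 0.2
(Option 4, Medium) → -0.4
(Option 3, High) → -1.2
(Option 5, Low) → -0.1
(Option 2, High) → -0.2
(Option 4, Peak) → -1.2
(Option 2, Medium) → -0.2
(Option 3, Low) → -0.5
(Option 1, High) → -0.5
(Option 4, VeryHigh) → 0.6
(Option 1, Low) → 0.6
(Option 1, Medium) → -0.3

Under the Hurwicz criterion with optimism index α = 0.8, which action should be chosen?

Option 5

Option 1: 0.8·0.6 + 0.2·(-0.5) = 0.38
Option 2: 0.8·0.7 + 0.2·(-0.6) = 0.44
Option 3: 0.8·(-0.2) + 0.2·(-1.2) = -0.4
Option 4: 0.8·0.6 + 0.2·(-1.2) = 0.24
Option 5: 0.8·0.8 + 0.2·(-0.1) = 0.62
Highest Hurwicz score = 0.62 → Option 5.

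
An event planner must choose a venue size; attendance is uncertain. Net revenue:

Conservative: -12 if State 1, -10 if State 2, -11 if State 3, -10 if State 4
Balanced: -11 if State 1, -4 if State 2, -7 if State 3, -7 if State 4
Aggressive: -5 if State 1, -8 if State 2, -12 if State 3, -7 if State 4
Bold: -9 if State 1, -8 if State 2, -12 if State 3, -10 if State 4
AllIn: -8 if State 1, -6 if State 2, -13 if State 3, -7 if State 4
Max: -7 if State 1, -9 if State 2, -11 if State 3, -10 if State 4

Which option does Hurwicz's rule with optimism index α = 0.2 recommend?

Conservative: 0.2·(-10) + 0.8·(-12) = -11.6
Balanced: 0.2·(-4) + 0.8·(-11) = -9.6
Aggressive: 0.2·(-5) + 0.8·(-12) = -10.6
Bold: 0.2·(-8) + 0.8·(-12) = -11.2
AllIn: 0.2·(-6) + 0.8·(-13) = -11.6
Max: 0.2·(-7) + 0.8·(-11) = -10.2
Highest Hurwicz score = -9.6 → Balanced.

Balanced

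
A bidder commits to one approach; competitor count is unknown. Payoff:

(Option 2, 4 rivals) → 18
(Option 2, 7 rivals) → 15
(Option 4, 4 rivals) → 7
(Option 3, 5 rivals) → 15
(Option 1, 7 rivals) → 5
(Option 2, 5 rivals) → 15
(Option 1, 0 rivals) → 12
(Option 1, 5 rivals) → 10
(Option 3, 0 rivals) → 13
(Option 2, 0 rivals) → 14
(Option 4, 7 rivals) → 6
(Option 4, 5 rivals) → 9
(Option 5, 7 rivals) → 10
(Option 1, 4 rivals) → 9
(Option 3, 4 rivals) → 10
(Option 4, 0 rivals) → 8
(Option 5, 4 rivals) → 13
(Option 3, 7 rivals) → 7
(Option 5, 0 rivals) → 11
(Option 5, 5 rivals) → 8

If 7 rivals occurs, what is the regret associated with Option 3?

8

Best payoff under 7 rivals is 15.
Regret = 15 − 7 = 8.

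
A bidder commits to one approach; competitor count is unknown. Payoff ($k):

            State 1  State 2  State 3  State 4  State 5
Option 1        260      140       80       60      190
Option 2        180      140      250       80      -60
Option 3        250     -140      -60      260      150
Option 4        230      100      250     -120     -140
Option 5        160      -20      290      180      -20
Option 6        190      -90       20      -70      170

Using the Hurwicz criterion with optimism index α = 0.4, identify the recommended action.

Option 1: 0.4·260 + 0.6·60 = 140
Option 2: 0.4·250 + 0.6·(-60) = 64
Option 3: 0.4·260 + 0.6·(-140) = 20
Option 4: 0.4·250 + 0.6·(-140) = 16
Option 5: 0.4·290 + 0.6·(-20) = 104
Option 6: 0.4·190 + 0.6·(-90) = 22
Highest Hurwicz score = 140 → Option 1.

Option 1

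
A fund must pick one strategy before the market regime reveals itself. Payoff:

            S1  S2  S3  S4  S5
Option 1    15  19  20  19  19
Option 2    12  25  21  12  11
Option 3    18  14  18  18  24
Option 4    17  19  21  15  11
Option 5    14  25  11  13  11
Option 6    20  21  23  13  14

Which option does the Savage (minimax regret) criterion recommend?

Option 1

Column bests: S1=20, S2=25, S3=23, S4=19, S5=24.
Option 1 regrets: 5, 6, 3, 0, 5 → max 6
Option 2 regrets: 8, 0, 2, 7, 13 → max 13
Option 3 regrets: 2, 11, 5, 1, 0 → max 11
Option 4 regrets: 3, 6, 2, 4, 13 → max 13
Option 5 regrets: 6, 0, 12, 6, 13 → max 13
Option 6 regrets: 0, 4, 0, 6, 10 → max 10
Smallest max regret = 6 → Option 1.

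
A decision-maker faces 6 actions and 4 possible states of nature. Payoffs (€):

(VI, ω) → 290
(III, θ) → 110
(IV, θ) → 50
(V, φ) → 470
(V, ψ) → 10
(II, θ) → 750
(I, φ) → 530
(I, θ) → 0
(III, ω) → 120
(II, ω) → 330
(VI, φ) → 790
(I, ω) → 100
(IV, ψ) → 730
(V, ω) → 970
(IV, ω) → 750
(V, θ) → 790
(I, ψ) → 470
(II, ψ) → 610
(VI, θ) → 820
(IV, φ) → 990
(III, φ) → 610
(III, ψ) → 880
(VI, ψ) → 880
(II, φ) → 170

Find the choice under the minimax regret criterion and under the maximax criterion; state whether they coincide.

Column bests: θ=820, φ=990, ψ=880, ω=970.
I regrets: 820, 460, 410, 870 → max 870
II regrets: 70, 820, 270, 640 → max 820
III regrets: 710, 380, 0, 850 → max 850
IV regrets: 770, 0, 150, 220 → max 770
V regrets: 30, 520, 870, 0 → max 870
VI regrets: 0, 200, 0, 680 → max 680
Smallest max regret = 680 → VI.
Row maxima: I=530, II=750, III=880, IV=990, V=970, VI=880
Best best-case = 990 → IV.

minimax regret → VI; maximax → IV (disagree)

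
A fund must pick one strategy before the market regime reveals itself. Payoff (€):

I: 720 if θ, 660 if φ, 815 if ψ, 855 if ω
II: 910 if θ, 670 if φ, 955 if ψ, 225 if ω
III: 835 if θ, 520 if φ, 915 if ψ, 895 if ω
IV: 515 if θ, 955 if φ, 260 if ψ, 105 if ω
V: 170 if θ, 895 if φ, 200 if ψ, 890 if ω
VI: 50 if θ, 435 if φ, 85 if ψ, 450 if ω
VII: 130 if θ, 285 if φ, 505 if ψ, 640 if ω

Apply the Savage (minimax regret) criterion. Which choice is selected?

I

Column bests: θ=910, φ=955, ψ=955, ω=895.
I regrets: 190, 295, 140, 40 → max 295
II regrets: 0, 285, 0, 670 → max 670
III regrets: 75, 435, 40, 0 → max 435
IV regrets: 395, 0, 695, 790 → max 790
V regrets: 740, 60, 755, 5 → max 755
VI regrets: 860, 520, 870, 445 → max 870
VII regrets: 780, 670, 450, 255 → max 780
Smallest max regret = 295 → I.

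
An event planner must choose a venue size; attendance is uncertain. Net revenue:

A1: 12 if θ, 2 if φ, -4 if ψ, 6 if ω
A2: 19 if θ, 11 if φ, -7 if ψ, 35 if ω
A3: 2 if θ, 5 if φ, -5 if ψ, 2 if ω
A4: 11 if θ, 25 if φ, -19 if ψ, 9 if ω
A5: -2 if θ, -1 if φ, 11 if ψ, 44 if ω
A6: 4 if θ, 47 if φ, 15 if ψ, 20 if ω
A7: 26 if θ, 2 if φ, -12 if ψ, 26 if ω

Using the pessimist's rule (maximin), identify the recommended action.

Row minima: A1=-4, A2=-7, A3=-5, A4=-19, A5=-2, A6=4, A7=-12
Best worst-case = 4 → A6.

A6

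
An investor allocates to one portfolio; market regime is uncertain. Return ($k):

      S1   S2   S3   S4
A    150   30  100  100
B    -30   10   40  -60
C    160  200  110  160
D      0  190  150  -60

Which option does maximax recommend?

Row maxima: A=150, B=40, C=200, D=190
Best best-case = 200 → C.

C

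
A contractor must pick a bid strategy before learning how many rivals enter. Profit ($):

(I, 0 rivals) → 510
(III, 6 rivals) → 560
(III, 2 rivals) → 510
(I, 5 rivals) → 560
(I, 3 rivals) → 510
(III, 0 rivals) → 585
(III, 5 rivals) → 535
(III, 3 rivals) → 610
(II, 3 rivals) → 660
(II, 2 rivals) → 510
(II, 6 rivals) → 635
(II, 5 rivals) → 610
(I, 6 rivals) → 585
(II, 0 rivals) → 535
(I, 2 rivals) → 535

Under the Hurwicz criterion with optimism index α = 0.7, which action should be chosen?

I: 0.7·585 + 0.3·510 = 562.5
II: 0.7·660 + 0.3·510 = 615
III: 0.7·610 + 0.3·510 = 580
Highest Hurwicz score = 615 → II.

II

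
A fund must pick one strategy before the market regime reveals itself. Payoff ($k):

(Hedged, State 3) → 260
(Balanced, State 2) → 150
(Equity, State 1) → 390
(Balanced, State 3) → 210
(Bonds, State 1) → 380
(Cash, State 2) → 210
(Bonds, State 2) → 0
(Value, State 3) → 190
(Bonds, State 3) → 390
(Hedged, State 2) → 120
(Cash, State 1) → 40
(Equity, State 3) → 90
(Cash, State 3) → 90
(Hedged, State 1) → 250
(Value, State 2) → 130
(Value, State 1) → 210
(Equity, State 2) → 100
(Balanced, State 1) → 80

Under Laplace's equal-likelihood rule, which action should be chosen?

Bonds

Row averages: Value=530/3, Bonds=770/3, Cash=340/3, Balanced=440/3, Hedged=210, Equity=580/3
Highest average = 770/3 → Bonds.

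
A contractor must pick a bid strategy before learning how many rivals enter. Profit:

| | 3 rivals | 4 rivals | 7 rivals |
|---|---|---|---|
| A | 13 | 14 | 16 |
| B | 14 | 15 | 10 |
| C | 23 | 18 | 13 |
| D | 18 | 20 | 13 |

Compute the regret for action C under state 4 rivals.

2

Best payoff under 4 rivals is 20.
Regret = 20 − 18 = 2.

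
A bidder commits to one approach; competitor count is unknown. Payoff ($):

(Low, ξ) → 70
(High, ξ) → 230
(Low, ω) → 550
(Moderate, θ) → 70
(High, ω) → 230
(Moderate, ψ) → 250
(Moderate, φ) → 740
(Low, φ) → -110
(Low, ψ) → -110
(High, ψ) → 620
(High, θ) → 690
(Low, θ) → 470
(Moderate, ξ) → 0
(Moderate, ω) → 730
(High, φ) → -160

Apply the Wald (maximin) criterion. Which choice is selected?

Row minima: Low=-110, Moderate=0, High=-160
Best worst-case = 0 → Moderate.

Moderate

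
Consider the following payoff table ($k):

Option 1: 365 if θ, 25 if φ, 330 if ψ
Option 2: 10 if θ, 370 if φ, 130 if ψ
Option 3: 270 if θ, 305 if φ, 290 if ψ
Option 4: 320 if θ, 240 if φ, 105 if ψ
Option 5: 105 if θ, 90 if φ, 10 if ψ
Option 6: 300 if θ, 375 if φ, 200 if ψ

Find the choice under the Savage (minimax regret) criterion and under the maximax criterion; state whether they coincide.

minimax regret → Option 3; maximax → Option 6 (disagree)

Column bests: θ=365, φ=375, ψ=330.
Option 1 regrets: 0, 350, 0 → max 350
Option 2 regrets: 355, 5, 200 → max 355
Option 3 regrets: 95, 70, 40 → max 95
Option 4 regrets: 45, 135, 225 → max 225
Option 5 regrets: 260, 285, 320 → max 320
Option 6 regrets: 65, 0, 130 → max 130
Smallest max regret = 95 → Option 3.
Row maxima: Option 1=365, Option 2=370, Option 3=305, Option 4=320, Option 5=105, Option 6=375
Best best-case = 375 → Option 6.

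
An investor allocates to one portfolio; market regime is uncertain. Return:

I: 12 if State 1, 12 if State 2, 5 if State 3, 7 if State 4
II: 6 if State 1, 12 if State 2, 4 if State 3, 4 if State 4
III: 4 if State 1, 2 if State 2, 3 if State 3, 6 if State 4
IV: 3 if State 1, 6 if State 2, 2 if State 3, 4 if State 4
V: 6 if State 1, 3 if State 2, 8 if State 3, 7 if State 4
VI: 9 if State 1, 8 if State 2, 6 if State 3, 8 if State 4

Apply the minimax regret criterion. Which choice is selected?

Column bests: State 1=12, State 2=12, State 3=8, State 4=8.
I regrets: 0, 0, 3, 1 → max 3
II regrets: 6, 0, 4, 4 → max 6
III regrets: 8, 10, 5, 2 → max 10
IV regrets: 9, 6, 6, 4 → max 9
V regrets: 6, 9, 0, 1 → max 9
VI regrets: 3, 4, 2, 0 → max 4
Smallest max regret = 3 → I.

I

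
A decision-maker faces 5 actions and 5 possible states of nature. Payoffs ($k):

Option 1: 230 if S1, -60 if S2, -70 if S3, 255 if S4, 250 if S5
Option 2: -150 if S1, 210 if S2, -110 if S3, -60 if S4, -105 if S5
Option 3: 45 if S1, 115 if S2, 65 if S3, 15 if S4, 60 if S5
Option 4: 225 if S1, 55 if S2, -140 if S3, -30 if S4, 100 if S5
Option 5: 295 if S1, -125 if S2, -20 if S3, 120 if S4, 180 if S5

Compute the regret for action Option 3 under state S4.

240

Best payoff under S4 is 255.
Regret = 255 − 15 = 240.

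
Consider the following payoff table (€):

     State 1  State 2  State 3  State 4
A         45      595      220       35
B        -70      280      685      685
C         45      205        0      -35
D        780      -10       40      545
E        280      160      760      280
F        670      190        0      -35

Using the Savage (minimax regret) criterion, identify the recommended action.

Column bests: State 1=780, State 2=595, State 3=760, State 4=685.
A regrets: 735, 0, 540, 650 → max 735
B regrets: 850, 315, 75, 0 → max 850
C regrets: 735, 390, 760, 720 → max 760
D regrets: 0, 605, 720, 140 → max 720
E regrets: 500, 435, 0, 405 → max 500
F regrets: 110, 405, 760, 720 → max 760
Smallest max regret = 500 → E.

E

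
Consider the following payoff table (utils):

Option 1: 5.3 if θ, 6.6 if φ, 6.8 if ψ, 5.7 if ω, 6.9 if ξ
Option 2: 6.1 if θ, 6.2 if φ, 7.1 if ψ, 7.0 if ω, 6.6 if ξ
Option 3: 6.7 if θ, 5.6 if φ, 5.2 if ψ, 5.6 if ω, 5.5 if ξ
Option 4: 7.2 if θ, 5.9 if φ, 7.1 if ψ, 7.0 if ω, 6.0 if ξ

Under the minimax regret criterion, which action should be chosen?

Column bests: θ=7.2, φ=6.6, ψ=7.1, ω=7.0, ξ=6.9.
Option 1 regrets: 1.9, 0.0, 0.3, 1.3, 0.0 → max 1.9
Option 2 regrets: 1.1, 0.4, 0.0, 0.0, 0.3 → max 1.1
Option 3 regrets: 0.5, 1.0, 1.9, 1.4, 1.4 → max 1.9
Option 4 regrets: 0.0, 0.7, 0.0, 0.0, 0.9 → max 0.9
Smallest max regret = 0.9 → Option 4.

Option 4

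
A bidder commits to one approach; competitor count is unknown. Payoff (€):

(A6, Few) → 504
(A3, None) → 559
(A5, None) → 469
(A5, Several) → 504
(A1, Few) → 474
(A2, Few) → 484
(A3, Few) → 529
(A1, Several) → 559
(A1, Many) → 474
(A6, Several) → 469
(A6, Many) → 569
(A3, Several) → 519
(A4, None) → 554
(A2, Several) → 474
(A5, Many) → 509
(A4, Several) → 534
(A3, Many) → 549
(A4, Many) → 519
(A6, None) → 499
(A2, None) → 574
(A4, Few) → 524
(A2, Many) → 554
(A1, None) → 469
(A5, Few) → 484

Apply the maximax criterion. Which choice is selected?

Row maxima: A1=559, A2=574, A3=559, A4=554, A5=509, A6=569
Best best-case = 574 → A2.

A2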